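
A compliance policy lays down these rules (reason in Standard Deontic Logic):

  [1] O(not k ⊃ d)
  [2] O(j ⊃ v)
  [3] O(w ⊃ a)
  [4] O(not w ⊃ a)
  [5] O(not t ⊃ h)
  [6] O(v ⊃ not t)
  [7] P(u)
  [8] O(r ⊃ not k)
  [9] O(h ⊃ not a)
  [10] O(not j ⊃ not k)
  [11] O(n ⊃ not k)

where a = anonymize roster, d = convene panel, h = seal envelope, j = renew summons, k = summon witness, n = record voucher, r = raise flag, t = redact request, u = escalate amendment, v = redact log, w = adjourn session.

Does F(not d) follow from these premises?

Premises 4 and 3 cover both cases: O(not w ⊃ a) and O(w ⊃ a). Since not w ∨ w is a tautology, O(a) follows.
Premise 9 is O(h ⊃ not a); contrapositively O(a ⊃ not h). Since O(a) holds, K gives O(not h).
Premise 5, O(not t ⊃ h), contraposes to O(not h ⊃ t); with O(not h) we get O(t).
Premise 6, O(v ⊃ not t), contraposes to O(t ⊃ not v); with O(t) we get O(not v).
Premise 2, O(j ⊃ v), contraposes to O(not v ⊃ not j); with O(not v) we get O(not j).
From O(not j) and premise 10, O(not j ⊃ not k), we obtain O(not k).
Premise 1 is O(not k ⊃ d); since O(not k), deontic closure gives O(d).
Premises 7, 8, 11 do not contribute to this derivation.
So O(d) holds, i.e. F(not d). The claim follows.

Yes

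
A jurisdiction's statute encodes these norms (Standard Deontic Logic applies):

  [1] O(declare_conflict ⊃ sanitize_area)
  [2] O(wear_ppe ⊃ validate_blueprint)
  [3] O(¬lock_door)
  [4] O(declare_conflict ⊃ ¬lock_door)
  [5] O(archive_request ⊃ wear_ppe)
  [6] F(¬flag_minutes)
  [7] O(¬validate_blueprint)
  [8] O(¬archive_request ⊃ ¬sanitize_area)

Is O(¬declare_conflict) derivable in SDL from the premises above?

Yes

Premise 7 states O(¬validate_blueprint) outright.
Premise 2 is O(wear_ppe ⊃ validate_blueprint); contrapositively O(¬validate_blueprint ⊃ ¬wear_ppe). Since O(¬validate_blueprint) holds, K gives O(¬wear_ppe).
Premise 5, O(archive_request ⊃ wear_ppe), contraposes to O(¬wear_ppe ⊃ ¬archive_request); with O(¬wear_ppe) we get O(¬archive_request).
With premise 8, O(¬archive_request ⊃ ¬sanitize_area), the K-axiom yields O(¬sanitize_area).
Premise 1, O(declare_conflict ⊃ sanitize_area), contraposes to O(¬sanitize_area ⊃ ¬declare_conflict); with O(¬sanitize_area) we get O(¬declare_conflict).
Premises 3, 4, 6 do not contribute to this derivation.
So O(¬declare_conflict) follows.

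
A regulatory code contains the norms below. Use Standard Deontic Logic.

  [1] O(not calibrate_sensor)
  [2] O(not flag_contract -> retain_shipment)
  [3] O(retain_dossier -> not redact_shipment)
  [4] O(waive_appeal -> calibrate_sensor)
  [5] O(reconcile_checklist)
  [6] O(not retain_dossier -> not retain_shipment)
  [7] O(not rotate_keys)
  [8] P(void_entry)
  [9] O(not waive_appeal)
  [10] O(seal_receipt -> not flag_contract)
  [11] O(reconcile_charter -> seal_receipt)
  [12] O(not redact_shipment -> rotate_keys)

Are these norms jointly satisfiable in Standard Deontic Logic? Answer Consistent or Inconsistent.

Premise 4 is O(waive_appeal -> calibrate_sensor), but O(waive_appeal) is not derivable from the premises, so it does not yield O(calibrate_sensor).
So O(calibrate_sensor) is not derivable, and the apparent clash with O(not calibrate_sensor) does not arise.
A world satisfying every obligation exists (e.g. calibrate_sensor=false, flag_contract=true, reconcile_charter=false, reconcile_checklist=true, redact_shipment=true, retain_dossier=false, retain_shipment=false, rotate_keys=false, seal_receipt=false, void_entry=false, waive_appeal=false); no atom is both obligatory and forbidden, so the set is consistent.

Consistent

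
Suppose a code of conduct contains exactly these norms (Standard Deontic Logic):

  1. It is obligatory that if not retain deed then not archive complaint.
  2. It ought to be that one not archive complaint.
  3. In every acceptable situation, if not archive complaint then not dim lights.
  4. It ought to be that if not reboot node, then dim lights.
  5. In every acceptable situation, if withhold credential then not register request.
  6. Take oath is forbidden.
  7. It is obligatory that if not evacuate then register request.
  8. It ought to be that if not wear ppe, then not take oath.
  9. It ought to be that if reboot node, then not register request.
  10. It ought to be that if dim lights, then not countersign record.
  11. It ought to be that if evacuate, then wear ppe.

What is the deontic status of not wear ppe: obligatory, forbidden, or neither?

Forbidden

Premise 2 states O(¬archive_complaint) outright.
With premise 3, O(¬archive_complaint → ¬dim_lights), the K-axiom yields O(¬dim_lights).
Premise 4, O(¬reboot_node → dim_lights), contraposes to O(¬dim_lights → reboot_node); with O(¬dim_lights) we get O(reboot_node).
With premise 9, O(reboot_node → ¬register_request), the K-axiom yields O(¬register_request).
Premise 7 is O(¬evacuate → register_request); contrapositively O(¬register_request → evacuate). Since O(¬register_request) holds, K gives O(evacuate).
Applying K to premise 11 (O(evacuate → wear_ppe)) and O(evacuate) yields O(wear_ppe).
Premises 1, 5, 6, 8, 10 do not contribute to this derivation.
Thus O(wear_ppe), which is F(¬wear_ppe): ¬wear_ppe is forbidden.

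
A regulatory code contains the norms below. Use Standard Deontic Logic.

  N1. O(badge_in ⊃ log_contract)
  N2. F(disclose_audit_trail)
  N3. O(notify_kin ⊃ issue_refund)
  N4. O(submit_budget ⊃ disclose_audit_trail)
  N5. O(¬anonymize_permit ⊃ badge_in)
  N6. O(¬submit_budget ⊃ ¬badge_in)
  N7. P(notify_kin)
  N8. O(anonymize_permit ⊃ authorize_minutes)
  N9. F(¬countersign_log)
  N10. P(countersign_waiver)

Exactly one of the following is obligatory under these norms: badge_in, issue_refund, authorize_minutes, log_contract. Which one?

authorize_minutes

Premise 2 is F(disclose_audit_trail), i.e. O(¬disclose_audit_trail).
Premise 4 is O(submit_budget ⊃ disclose_audit_trail); contrapositively O(¬disclose_audit_trail ⊃ ¬submit_budget). Since O(¬disclose_audit_trail) holds, K gives O(¬submit_budget).
Applying K to premise 6 (O(¬submit_budget ⊃ ¬badge_in)) and O(¬submit_budget) yields O(¬badge_in).
Premise 5 is O(¬anonymize_permit ⊃ badge_in); contrapositively O(¬badge_in ⊃ anonymize_permit). Since O(¬badge_in) holds, K gives O(anonymize_permit).
Applying K to premise 8 (O(anonymize_permit ⊃ authorize_minutes)) and O(anonymize_permit) yields O(authorize_minutes).
So O(authorize_minutes) holds — authorize_minutes is obligatory. None of the other listed options is made obligatory by any chain of premises.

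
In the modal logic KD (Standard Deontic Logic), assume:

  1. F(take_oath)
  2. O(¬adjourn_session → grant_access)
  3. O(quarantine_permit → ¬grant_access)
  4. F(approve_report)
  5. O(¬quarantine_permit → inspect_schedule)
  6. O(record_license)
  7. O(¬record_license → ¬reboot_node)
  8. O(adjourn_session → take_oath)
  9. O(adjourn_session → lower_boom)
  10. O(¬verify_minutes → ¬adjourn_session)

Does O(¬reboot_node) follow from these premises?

No

Premise 7 is O(¬record_license → ¬reboot_node), but O(¬record_license) is not derivable from the premises, so it does not yield O(¬reboot_node).
No other premise forces O(¬reboot_node). An ideal world satisfying every premise can still have ¬reboot_node false, so O(¬reboot_node) is not derivable.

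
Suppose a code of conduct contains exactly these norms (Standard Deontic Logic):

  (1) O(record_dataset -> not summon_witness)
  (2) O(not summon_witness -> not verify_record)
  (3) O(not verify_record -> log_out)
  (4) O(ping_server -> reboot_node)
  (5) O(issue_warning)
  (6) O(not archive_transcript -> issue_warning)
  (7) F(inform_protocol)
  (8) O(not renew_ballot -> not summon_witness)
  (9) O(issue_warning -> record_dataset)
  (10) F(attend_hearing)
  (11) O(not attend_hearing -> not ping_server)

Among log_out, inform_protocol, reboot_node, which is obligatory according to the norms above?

From premise 5 we have O(issue_warning).
Premise 9 is O(issue_warning -> record_dataset); since O(issue_warning), deontic closure gives O(record_dataset).
Premise 1 is O(record_dataset -> not summon_witness); since O(record_dataset), deontic closure gives O(not summon_witness).
Premise 2 is O(not summon_witness -> not verify_record); since O(not summon_witness), deontic closure gives O(not verify_record).
From O(not verify_record) and premise 3, O(not verify_record -> log_out), we obtain O(log_out).
So O(log_out) holds — log_out is obligatory. None of the other listed options is made obligatory by any chain of premises.

log_out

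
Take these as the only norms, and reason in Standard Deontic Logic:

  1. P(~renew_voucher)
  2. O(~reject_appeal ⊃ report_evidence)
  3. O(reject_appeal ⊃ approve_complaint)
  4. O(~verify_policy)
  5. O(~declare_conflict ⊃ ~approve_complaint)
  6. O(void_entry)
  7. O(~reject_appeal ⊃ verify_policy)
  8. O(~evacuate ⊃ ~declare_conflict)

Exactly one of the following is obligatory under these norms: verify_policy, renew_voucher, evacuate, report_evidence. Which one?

evacuate

From premise 4 we have O(~verify_policy).
Premise 7, O(~reject_appeal ⊃ verify_policy), contraposes to O(~verify_policy ⊃ reject_appeal); with O(~verify_policy) we get O(reject_appeal).
Premise 3 is O(reject_appeal ⊃ approve_complaint); since O(reject_appeal), deontic closure gives O(approve_complaint).
Premise 5 is O(~declare_conflict ⊃ ~approve_complaint); contrapositively O(approve_complaint ⊃ declare_conflict). Since O(approve_complaint) holds, K gives O(declare_conflict).
Premise 8 is O(~evacuate ⊃ ~declare_conflict); contrapositively O(declare_conflict ⊃ evacuate). Since O(declare_conflict) holds, K gives O(evacuate).
So O(evacuate) holds — evacuate is obligatory. None of the other listed options is made obligatory by any chain of premises.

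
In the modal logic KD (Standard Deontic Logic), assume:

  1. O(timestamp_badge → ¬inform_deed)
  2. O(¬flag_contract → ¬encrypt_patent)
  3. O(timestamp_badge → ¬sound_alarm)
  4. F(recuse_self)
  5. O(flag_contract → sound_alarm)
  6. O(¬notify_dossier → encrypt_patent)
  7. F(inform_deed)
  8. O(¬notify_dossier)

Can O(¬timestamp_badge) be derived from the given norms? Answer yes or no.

From premise 8 we have O(¬notify_dossier).
Applying K to premise 6 (O(¬notify_dossier → encrypt_patent)) and O(¬notify_dossier) yields O(encrypt_patent).
The contrapositive of premise 2 (O(¬flag_contract → ¬encrypt_patent)) is O(encrypt_patent → flag_contract), and O(encrypt_patent) is already established, so O(flag_contract).
Premise 5 is O(flag_contract → sound_alarm); since O(flag_contract), deontic closure gives O(sound_alarm).
Premise 3 is O(timestamp_badge → ¬sound_alarm); contrapositively O(sound_alarm → ¬timestamp_badge). Since O(sound_alarm) holds, K gives O(¬timestamp_badge).
Premises 1, 4, 7 do not contribute to this derivation.
So O(¬timestamp_badge) follows.

Yes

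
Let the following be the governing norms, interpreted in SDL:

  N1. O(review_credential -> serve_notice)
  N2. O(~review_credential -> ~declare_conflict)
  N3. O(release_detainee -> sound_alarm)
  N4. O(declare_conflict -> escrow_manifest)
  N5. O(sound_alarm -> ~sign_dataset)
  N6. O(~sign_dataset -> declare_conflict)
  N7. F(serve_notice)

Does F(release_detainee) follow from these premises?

Premise 7 is F(serve_notice), i.e. O(~serve_notice).
Premise 1, O(review_credential -> serve_notice), contraposes to O(~serve_notice -> ~review_credential); with O(~serve_notice) we get O(~review_credential).
From O(~review_credential) and premise 2, O(~review_credential -> ~declare_conflict), we obtain O(~declare_conflict).
The contrapositive of premise 6 (O(~sign_dataset -> declare_conflict)) is O(~declare_conflict -> sign_dataset), and O(~declare_conflict) is already established, so O(sign_dataset).
The contrapositive of premise 5 (O(sound_alarm -> ~sign_dataset)) is O(sign_dataset -> ~sound_alarm), and O(sign_dataset) is already established, so O(~sound_alarm).
The contrapositive of premise 3 (O(release_detainee -> sound_alarm)) is O(~sound_alarm -> ~release_detainee), and O(~sound_alarm) is already established, so O(~release_detainee).
Premise 4 does not contribute to this derivation.
So O(~release_detainee) holds, i.e. F(release_detainee). The claim follows.

Yes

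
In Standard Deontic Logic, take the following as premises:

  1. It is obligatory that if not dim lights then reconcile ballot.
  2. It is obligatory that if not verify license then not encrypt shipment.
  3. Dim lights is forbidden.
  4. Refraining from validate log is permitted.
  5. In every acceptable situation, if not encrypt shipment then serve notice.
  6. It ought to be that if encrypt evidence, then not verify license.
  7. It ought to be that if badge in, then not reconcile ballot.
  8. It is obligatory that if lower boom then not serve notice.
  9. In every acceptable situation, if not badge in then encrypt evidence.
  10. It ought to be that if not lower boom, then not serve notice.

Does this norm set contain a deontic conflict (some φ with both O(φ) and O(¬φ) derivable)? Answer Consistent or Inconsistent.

Inconsistent

Premises 8 and 10 are O(lower_boom → ¬serve_notice) and O(¬lower_boom → ¬serve_notice); every ideal world satisfies lower_boom or ¬lower_boom, so in either case ¬serve_notice holds — hence O(¬serve_notice).
Premise 5, O(¬encrypt_shipment → serve_notice), contraposes to O(¬serve_notice → encrypt_shipment); with O(¬serve_notice) we get O(encrypt_shipment).
Premise 2 is O(¬verify_license → ¬encrypt_shipment); contrapositively O(encrypt_shipment → verify_license). Since O(encrypt_shipment) holds, K gives O(verify_license).
Premise 6, O(encrypt_evidence → ¬verify_license), contraposes to O(verify_license → ¬encrypt_evidence); with O(verify_license) we get O(¬encrypt_evidence).
The contrapositive of premise 9 (O(¬badge_in → encrypt_evidence)) is O(¬encrypt_evidence → badge_in), and O(¬encrypt_evidence) is already established, so O(badge_in).
Applying K to premise 7 (O(badge_in → ¬reconcile_ballot)) and O(badge_in) yields O(¬reconcile_ballot).
Premise 1 is O(¬dim_lights → reconcile_ballot); contrapositively O(¬reconcile_ballot → dim_lights). Since O(¬reconcile_ballot) holds, K gives O(dim_lights).
Yet premise 3 is F(dim_lights), i.e. O(¬dim_lights).
We now have both O(dim_lights) and O(¬dim_lights) — dim_lights is simultaneously obligatory and forbidden, violating the D-axiom.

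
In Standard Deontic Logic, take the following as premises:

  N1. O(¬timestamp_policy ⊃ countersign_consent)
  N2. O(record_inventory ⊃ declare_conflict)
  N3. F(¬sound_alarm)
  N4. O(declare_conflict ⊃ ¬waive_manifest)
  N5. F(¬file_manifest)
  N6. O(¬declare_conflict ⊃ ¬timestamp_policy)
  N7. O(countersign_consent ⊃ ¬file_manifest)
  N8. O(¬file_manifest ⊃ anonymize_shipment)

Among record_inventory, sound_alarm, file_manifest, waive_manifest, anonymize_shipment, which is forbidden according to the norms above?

F(¬file_manifest) at premise 5 means O(file_manifest).
Premise 7 is O(countersign_consent ⊃ ¬file_manifest); contrapositively O(file_manifest ⊃ ¬countersign_consent). Since O(file_manifest) holds, K gives O(¬countersign_consent).
Premise 1 is O(¬timestamp_policy ⊃ countersign_consent); contrapositively O(¬countersign_consent ⊃ timestamp_policy). Since O(¬countersign_consent) holds, K gives O(timestamp_policy).
The contrapositive of premise 6 (O(¬declare_conflict ⊃ ¬timestamp_policy)) is O(timestamp_policy ⊃ declare_conflict), and O(timestamp_policy) is already established, so O(declare_conflict).
Applying K to premise 4 (O(declare_conflict ⊃ ¬waive_manifest)) and O(declare_conflict) yields O(¬waive_manifest).
So O(¬waive_manifest) holds, i.e. waive_manifest is forbidden. None of the other listed options is forbidden under the premises.

waive_manifest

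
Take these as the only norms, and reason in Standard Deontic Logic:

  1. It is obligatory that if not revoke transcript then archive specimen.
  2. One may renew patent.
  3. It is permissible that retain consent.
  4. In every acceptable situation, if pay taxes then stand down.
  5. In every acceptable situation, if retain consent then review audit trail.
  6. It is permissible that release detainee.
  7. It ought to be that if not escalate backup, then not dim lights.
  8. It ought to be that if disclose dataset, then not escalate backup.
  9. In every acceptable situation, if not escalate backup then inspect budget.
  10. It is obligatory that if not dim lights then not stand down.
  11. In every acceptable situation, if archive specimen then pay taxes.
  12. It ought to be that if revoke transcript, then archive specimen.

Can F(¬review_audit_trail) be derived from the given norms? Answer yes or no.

No

Premise 5 is O(retain_consent → review_audit_trail), but O(retain_consent) is not derivable from the premises (the permission P(retain_consent) asserts only ¬O(¬retain_consent), not O(retain_consent)), so it does not yield O(review_audit_trail).
No other premise forces O(review_audit_trail). An ideal world satisfying every premise can still have ¬review_audit_trail true, so F(¬review_audit_trail) is not derivable.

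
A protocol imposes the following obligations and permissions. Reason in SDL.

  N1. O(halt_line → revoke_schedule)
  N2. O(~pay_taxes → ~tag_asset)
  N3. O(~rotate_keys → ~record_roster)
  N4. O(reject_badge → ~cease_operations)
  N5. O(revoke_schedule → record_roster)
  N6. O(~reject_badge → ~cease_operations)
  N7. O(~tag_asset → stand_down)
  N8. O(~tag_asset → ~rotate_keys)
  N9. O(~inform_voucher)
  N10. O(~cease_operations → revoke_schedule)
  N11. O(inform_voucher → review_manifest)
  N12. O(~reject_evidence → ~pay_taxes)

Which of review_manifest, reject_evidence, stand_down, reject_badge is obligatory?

Premises 6 and 4 cover both cases: O(~reject_badge → ~cease_operations) and O(reject_badge → ~cease_operations). Since ~reject_badge ∨ reject_badge is a tautology, O(~cease_operations) follows.
Applying K to premise 10 (O(~cease_operations → revoke_schedule)) and O(~cease_operations) yields O(revoke_schedule).
With premise 5, O(revoke_schedule → record_roster), the K-axiom yields O(record_roster).
Premise 3, O(~rotate_keys → ~record_roster), contraposes to O(record_roster → rotate_keys); with O(record_roster) we get O(rotate_keys).
The contrapositive of premise 8 (O(~tag_asset → ~rotate_keys)) is O(rotate_keys → tag_asset), and O(rotate_keys) is already established, so O(tag_asset).
Premise 2, O(~pay_taxes → ~tag_asset), contraposes to O(tag_asset → pay_taxes); with O(tag_asset) we get O(pay_taxes).
The contrapositive of premise 12 (O(~reject_evidence → ~pay_taxes)) is O(pay_taxes → reject_evidence), and O(pay_taxes) is already established, so O(reject_evidence).
So O(reject_evidence) holds — reject_evidence is obligatory. None of the other listed options is made obligatory by any chain of premises.

reject_evidence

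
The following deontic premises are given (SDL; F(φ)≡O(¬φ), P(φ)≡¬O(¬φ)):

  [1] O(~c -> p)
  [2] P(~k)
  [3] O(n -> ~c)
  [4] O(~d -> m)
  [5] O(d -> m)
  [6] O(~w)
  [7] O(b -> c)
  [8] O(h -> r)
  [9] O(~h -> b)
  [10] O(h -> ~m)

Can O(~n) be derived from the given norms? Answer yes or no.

Premises 4 and 5 cover both cases: O(~d -> m) and O(d -> m). Since ~d ∨ d is a tautology, O(m) follows.
The contrapositive of premise 10 (O(h -> ~m)) is O(m -> ~h), and O(m) is already established, so O(~h).
With premise 9, O(~h -> b), the K-axiom yields O(b).
Premise 7 is O(b -> c); since O(b), deontic closure gives O(c).
Premise 3, O(n -> ~c), contraposes to O(c -> ~n); with O(c) we get O(~n).
Premises 1, 2, 6, 8 do not contribute to this derivation.
So O(~n) follows.

Yes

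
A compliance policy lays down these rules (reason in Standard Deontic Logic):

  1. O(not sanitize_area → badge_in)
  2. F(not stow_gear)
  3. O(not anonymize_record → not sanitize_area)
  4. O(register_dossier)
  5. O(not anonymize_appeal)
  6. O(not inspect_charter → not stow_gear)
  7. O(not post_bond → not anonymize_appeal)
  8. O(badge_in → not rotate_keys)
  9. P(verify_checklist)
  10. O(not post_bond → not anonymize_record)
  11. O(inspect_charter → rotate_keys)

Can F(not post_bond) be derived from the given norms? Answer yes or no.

Premise 2, F(not stow_gear), is equivalent to O(stow_gear).
The contrapositive of premise 6 (O(not inspect_charter → not stow_gear)) is O(stow_gear → inspect_charter), and O(stow_gear) is already established, so O(inspect_charter).
Applying K to premise 11 (O(inspect_charter → rotate_keys)) and O(inspect_charter) yields O(rotate_keys).
Premise 8, O(badge_in → not rotate_keys), contraposes to O(rotate_keys → not badge_in); with O(rotate_keys) we get O(not badge_in).
Premise 1 is O(not sanitize_area → badge_in); contrapositively O(not badge_in → sanitize_area). Since O(not badge_in) holds, K gives O(sanitize_area).
Premise 3, O(not anonymize_record → not sanitize_area), contraposes to O(sanitize_area → anonymize_record); with O(sanitize_area) we get O(anonymize_record).
Premise 10, O(not post_bond → not anonymize_record), contraposes to O(anonymize_record → post_bond); with O(anonymize_record) we get O(post_bond).
Premises 4, 5, 7, 9 do not contribute to this derivation.
So O(post_bond) holds, i.e. F(not post_bond). The claim follows.

Yes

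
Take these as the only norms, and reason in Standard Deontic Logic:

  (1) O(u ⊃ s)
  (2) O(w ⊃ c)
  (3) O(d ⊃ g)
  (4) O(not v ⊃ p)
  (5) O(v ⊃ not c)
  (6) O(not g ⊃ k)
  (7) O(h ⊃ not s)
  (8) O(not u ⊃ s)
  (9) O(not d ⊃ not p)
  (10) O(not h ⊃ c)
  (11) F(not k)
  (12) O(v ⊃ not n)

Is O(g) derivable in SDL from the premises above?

Premises 1 and 8 cover both cases: O(u ⊃ s) and O(not u ⊃ s). Since u ∨ not u is a tautology, O(s) follows.
Premise 7, O(h ⊃ not s), contraposes to O(s ⊃ not h); with O(s) we get O(not h).
With premise 10, O(not h ⊃ c), the K-axiom yields O(c).
The contrapositive of premise 5 (O(v ⊃ not c)) is O(c ⊃ not v), and O(c) is already established, so O(not v).
From O(not v) and premise 4, O(not v ⊃ p), we obtain O(p).
Premise 9, O(not d ⊃ not p), contraposes to O(p ⊃ d); with O(p) we get O(d).
With premise 3, O(d ⊃ g), the K-axiom yields O(g).
Premises 2, 6, 11, 12 do not contribute to this derivation.
So O(g) follows.

Yes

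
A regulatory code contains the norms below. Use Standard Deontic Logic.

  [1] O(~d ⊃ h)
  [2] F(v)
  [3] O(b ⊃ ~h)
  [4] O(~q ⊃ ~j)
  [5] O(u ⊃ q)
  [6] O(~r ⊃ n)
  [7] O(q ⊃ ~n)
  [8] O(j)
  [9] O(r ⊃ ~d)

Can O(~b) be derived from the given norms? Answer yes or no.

Yes

Premise 8 states O(j) outright.
Premise 4 is O(~q ⊃ ~j); contrapositively O(j ⊃ q). Since O(j) holds, K gives O(q).
Applying K to premise 7 (O(q ⊃ ~n)) and O(q) yields O(~n).
Premise 6, O(~r ⊃ n), contraposes to O(~n ⊃ r); with O(~n) we get O(r).
Applying K to premise 9 (O(r ⊃ ~d)) and O(r) yields O(~d).
With premise 1, O(~d ⊃ h), the K-axiom yields O(h).
The contrapositive of premise 3 (O(b ⊃ ~h)) is O(h ⊃ ~b), and O(h) is already established, so O(~b).
Premises 2, 5 do not contribute to this derivation.
So O(~b) follows.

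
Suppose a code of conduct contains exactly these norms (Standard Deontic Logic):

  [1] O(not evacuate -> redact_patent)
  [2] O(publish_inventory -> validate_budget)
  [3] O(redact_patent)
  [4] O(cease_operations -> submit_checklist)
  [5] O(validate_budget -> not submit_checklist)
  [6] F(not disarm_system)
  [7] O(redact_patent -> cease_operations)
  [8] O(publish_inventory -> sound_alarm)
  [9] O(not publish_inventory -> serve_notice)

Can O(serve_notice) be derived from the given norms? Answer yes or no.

Yes

From premise 3 we have O(redact_patent).
Premise 7 is O(redact_patent -> cease_operations); since O(redact_patent), deontic closure gives O(cease_operations).
Premise 4 is O(cease_operations -> submit_checklist); since O(cease_operations), deontic closure gives O(submit_checklist).
Premise 5 is O(validate_budget -> not submit_checklist); contrapositively O(submit_checklist -> not validate_budget). Since O(submit_checklist) holds, K gives O(not validate_budget).
Premise 2, O(publish_inventory -> validate_budget), contraposes to O(not validate_budget -> not publish_inventory); with O(not validate_budget) we get O(not publish_inventory).
Applying K to premise 9 (O(not publish_inventory -> serve_notice)) and O(not publish_inventory) yields O(serve_notice).
Premises 1, 6, 8 do not contribute to this derivation.
So O(serve_notice) follows.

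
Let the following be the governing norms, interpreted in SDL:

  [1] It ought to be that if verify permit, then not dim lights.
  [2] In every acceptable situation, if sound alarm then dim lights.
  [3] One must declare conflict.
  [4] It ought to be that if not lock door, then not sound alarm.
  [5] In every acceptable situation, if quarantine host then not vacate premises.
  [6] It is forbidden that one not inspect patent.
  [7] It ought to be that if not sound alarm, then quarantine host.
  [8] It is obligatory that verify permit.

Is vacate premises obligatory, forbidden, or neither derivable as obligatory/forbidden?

Premise 8 gives O(verify_permit).
With premise 1, O(verify_permit → ¬dim_lights), the K-axiom yields O(¬dim_lights).
The contrapositive of premise 2 (O(sound_alarm → dim_lights)) is O(¬dim_lights → ¬sound_alarm), and O(¬dim_lights) is already established, so O(¬sound_alarm).
From O(¬sound_alarm) and premise 7, O(¬sound_alarm → quarantine_host), we obtain O(quarantine_host).
Applying K to premise 5 (O(quarantine_host → ¬vacate_premises)) and O(quarantine_host) yields O(¬vacate_premises).
Premises 3, 4, 6 do not contribute to this derivation.
Thus O(¬vacate_premises), which is F(vacate_premises): vacate_premises is forbidden.

Forbidden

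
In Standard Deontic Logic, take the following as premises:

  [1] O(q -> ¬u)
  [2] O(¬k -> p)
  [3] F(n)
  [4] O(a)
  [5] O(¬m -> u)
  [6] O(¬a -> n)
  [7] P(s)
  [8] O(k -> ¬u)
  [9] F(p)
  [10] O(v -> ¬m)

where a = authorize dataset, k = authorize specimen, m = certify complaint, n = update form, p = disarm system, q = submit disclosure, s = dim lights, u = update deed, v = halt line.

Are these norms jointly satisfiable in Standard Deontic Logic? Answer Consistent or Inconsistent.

Consistent

Premise 6 is O(¬a -> n), but O(¬a) is not derivable from the premises, so it does not yield O(n).
So O(n) is not derivable, and the apparent clash with O(¬n) does not arise.
A world satisfying every obligation exists (e.g. a=true, k=true, m=true, n=false, p=false, q=false, s=false, u=false, v=false); no atom is both obligatory and forbidden, so the set is consistent.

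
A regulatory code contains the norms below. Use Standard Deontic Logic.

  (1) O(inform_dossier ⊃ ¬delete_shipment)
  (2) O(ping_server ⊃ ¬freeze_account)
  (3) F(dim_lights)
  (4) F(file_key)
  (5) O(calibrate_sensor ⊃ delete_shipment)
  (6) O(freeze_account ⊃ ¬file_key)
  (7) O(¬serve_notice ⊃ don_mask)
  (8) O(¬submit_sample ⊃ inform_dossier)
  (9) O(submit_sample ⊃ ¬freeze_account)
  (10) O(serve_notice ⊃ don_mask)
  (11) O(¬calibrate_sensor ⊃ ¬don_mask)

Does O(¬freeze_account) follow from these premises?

By case analysis on ¬serve_notice: premise 7 gives O(¬serve_notice ⊃ don_mask) and premise 10 gives O(serve_notice ⊃ don_mask), so O(don_mask) either way.
Premise 11 is O(¬calibrate_sensor ⊃ ¬don_mask); contrapositively O(don_mask ⊃ calibrate_sensor). Since O(don_mask) holds, K gives O(calibrate_sensor).
Applying K to premise 5 (O(calibrate_sensor ⊃ delete_shipment)) and O(calibrate_sensor) yields O(delete_shipment).
Premise 1 is O(inform_dossier ⊃ ¬delete_shipment); contrapositively O(delete_shipment ⊃ ¬inform_dossier). Since O(delete_shipment) holds, K gives O(¬inform_dossier).
Premise 8 is O(¬submit_sample ⊃ inform_dossier); contrapositively O(¬inform_dossier ⊃ submit_sample). Since O(¬inform_dossier) holds, K gives O(submit_sample).
From O(submit_sample) and premise 9, O(submit_sample ⊃ ¬freeze_account), we obtain O(¬freeze_account).
Premises 2, 3, 4, 6 do not contribute to this derivation.
So O(¬freeze_account) follows.

Yes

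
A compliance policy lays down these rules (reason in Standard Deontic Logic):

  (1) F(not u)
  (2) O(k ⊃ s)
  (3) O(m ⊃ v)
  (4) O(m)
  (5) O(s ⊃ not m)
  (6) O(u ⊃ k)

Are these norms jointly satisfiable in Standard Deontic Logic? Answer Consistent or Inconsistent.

Inconsistent

Premise 1 is F(not u), i.e. O(u).
With premise 6, O(u ⊃ k), the K-axiom yields O(k).
Applying K to premise 2 (O(k ⊃ s)) and O(k) yields O(s).
With premise 5, O(s ⊃ not m), the K-axiom yields O(not m).
However, premise 4 gives O(m).
We now have both O(not m) and O(m) — m is simultaneously obligatory and forbidden, violating the D-axiom.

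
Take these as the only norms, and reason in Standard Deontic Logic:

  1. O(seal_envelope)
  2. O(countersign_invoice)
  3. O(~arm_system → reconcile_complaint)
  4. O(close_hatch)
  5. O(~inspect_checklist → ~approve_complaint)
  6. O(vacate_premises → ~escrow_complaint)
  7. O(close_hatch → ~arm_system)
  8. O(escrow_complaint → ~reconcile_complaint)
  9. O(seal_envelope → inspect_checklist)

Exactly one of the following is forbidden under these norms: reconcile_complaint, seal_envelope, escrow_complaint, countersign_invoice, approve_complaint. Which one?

escrow_complaint

Premise 4 gives O(close_hatch).
From O(close_hatch) and premise 7, O(close_hatch → ~arm_system), we obtain O(~arm_system).
Premise 3 is O(~arm_system → reconcile_complaint); since O(~arm_system), deontic closure gives O(reconcile_complaint).
The contrapositive of premise 8 (O(escrow_complaint → ~reconcile_complaint)) is O(reconcile_complaint → ~escrow_complaint), and O(reconcile_complaint) is already established, so O(~escrow_complaint).
So O(~escrow_complaint) holds, i.e. escrow_complaint is forbidden. None of the other listed options is forbidden under the premises.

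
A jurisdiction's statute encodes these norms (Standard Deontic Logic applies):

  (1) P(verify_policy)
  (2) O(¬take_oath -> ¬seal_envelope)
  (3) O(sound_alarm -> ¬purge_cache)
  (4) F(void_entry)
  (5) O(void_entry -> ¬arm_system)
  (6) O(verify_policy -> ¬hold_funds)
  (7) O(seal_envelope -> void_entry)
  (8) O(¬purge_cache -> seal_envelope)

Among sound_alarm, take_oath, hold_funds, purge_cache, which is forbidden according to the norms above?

Premise 4, F(void_entry), is equivalent to O(¬void_entry).
The contrapositive of premise 7 (O(seal_envelope -> void_entry)) is O(¬void_entry -> ¬seal_envelope), and O(¬void_entry) is already established, so O(¬seal_envelope).
Premise 8, O(¬purge_cache -> seal_envelope), contraposes to O(¬seal_envelope -> purge_cache); with O(¬seal_envelope) we get O(purge_cache).
Premise 3, O(sound_alarm -> ¬purge_cache), contraposes to O(purge_cache -> ¬sound_alarm); with O(purge_cache) we get O(¬sound_alarm).
So O(¬sound_alarm) holds, i.e. sound_alarm is forbidden. None of the other listed options is forbidden under the premises.

sound_alarm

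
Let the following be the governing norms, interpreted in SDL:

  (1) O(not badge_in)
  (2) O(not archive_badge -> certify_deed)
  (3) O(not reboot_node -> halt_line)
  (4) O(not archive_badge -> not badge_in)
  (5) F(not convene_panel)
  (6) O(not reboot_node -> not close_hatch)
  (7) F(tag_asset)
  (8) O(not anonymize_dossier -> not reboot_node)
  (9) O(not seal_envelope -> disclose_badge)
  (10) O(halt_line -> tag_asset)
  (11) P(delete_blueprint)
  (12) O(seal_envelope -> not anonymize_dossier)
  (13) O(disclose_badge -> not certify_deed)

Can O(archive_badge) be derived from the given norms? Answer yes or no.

F(tag_asset) at premise 7 means O(not tag_asset).
Premise 10, O(halt_line -> tag_asset), contraposes to O(not tag_asset -> not halt_line); with O(not tag_asset) we get O(not halt_line).
Premise 3, O(not reboot_node -> halt_line), contraposes to O(not halt_line -> reboot_node); with O(not halt_line) we get O(reboot_node).
The contrapositive of premise 8 (O(not anonymize_dossier -> not reboot_node)) is O(reboot_node -> anonymize_dossier), and O(reboot_node) is already established, so O(anonymize_dossier).
The contrapositive of premise 12 (O(seal_envelope -> not anonymize_dossier)) is O(anonymize_dossier -> not seal_envelope), and O(anonymize_dossier) is already established, so O(not seal_envelope).
Premise 9 is O(not seal_envelope -> disclose_badge); since O(not seal_envelope), deontic closure gives O(disclose_badge).
Premise 13 is O(disclose_badge -> not certify_deed); since O(disclose_badge), deontic closure gives O(not certify_deed).
The contrapositive of premise 2 (O(not archive_badge -> certify_deed)) is O(not certify_deed -> archive_badge), and O(not certify_deed) is already established, so O(archive_badge).
Premises 1, 4, 5, 6, 11 do not contribute to this derivation.
So O(archive_badge) follows.

Yes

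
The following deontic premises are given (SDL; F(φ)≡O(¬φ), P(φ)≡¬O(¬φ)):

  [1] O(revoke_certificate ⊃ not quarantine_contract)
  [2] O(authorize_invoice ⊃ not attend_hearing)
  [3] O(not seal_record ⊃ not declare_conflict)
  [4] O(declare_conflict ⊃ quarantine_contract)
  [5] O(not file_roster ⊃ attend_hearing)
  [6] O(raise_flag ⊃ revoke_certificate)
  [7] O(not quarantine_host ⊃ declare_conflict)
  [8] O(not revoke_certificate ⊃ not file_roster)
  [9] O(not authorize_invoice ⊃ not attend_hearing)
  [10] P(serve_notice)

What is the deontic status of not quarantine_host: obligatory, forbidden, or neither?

Forbidden

Premises 9 and 2 are O(not authorize_invoice ⊃ not attend_hearing) and O(authorize_invoice ⊃ not attend_hearing); every ideal world satisfies not authorize_invoice or authorize_invoice, so in either case not attend_hearing holds — hence O(not attend_hearing).
Premise 5 is O(not file_roster ⊃ attend_hearing); contrapositively O(not attend_hearing ⊃ file_roster). Since O(not attend_hearing) holds, K gives O(file_roster).
The contrapositive of premise 8 (O(not revoke_certificate ⊃ not file_roster)) is O(file_roster ⊃ revoke_certificate), and O(file_roster) is already established, so O(revoke_certificate).
With premise 1, O(revoke_certificate ⊃ not quarantine_contract), the K-axiom yields O(not quarantine_contract).
The contrapositive of premise 4 (O(declare_conflict ⊃ quarantine_contract)) is O(not quarantine_contract ⊃ not declare_conflict), and O(not quarantine_contract) is already established, so O(not declare_conflict).
Premise 7 is O(not quarantine_host ⊃ declare_conflict); contrapositively O(not declare_conflict ⊃ quarantine_host). Since O(not declare_conflict) holds, K gives O(quarantine_host).
Premises 3, 6, 10 do not contribute to this derivation.
Thus O(quarantine_host), which is F(not quarantine_host): not quarantine_host is forbidden.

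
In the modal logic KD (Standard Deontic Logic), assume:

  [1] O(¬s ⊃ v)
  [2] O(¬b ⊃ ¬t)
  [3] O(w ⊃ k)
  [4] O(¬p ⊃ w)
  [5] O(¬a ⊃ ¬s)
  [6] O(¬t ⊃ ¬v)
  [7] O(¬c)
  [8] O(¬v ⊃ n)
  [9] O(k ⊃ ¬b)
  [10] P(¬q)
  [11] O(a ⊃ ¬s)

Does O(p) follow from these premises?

Premises 5 and 11 are O(¬a ⊃ ¬s) and O(a ⊃ ¬s); every ideal world satisfies ¬a or a, so in either case ¬s holds — hence O(¬s).
Applying K to premise 1 (O(¬s ⊃ v)) and O(¬s) yields O(v).
Premise 6 is O(¬t ⊃ ¬v); contrapositively O(v ⊃ t). Since O(v) holds, K gives O(t).
The contrapositive of premise 2 (O(¬b ⊃ ¬t)) is O(t ⊃ b), and O(t) is already established, so O(b).
The contrapositive of premise 9 (O(k ⊃ ¬b)) is O(b ⊃ ¬k), and O(b) is already established, so O(¬k).
Premise 3 is O(w ⊃ k); contrapositively O(¬k ⊃ ¬w). Since O(¬k) holds, K gives O(¬w).
Premise 4, O(¬p ⊃ w), contraposes to O(¬w ⊃ p); with O(¬w) we get O(p).
Premises 7, 8, 10 do not contribute to this derivation.
So O(p) follows.

Yes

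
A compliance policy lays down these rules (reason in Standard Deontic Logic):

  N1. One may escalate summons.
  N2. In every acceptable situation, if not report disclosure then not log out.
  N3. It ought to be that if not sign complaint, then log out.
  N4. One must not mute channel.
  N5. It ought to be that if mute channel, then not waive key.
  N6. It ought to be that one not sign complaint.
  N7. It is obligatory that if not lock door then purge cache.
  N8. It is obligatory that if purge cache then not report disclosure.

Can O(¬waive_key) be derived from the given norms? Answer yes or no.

Premise 5 is O(mute_channel → ¬waive_key), but O(mute_channel) is not derivable from the premises, so it does not yield O(¬waive_key).
No other premise forces O(¬waive_key). An ideal world satisfying every premise can still have ¬waive_key false, so O(¬waive_key) is not derivable.

No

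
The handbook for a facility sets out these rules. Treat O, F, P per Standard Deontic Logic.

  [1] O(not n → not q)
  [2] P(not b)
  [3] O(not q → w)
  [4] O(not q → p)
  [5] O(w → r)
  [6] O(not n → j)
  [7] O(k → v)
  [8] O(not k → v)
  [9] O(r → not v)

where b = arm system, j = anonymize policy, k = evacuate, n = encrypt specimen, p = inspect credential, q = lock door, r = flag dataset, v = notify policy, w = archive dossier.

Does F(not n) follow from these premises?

Premises 7 and 8 are O(k → v) and O(not k → v); every ideal world satisfies k or not k, so in either case v holds — hence O(v).
The contrapositive of premise 9 (O(r → not v)) is O(v → not r), and O(v) is already established, so O(not r).
The contrapositive of premise 5 (O(w → r)) is O(not r → not w), and O(not r) is already established, so O(not w).
Premise 3, O(not q → w), contraposes to O(not w → q); with O(not w) we get O(q).
The contrapositive of premise 1 (O(not n → not q)) is O(q → n), and O(q) is already established, so O(n).
Premises 2, 4, 6 do not contribute to this derivation.
So O(n) holds, i.e. F(not n). The claim follows.

Yes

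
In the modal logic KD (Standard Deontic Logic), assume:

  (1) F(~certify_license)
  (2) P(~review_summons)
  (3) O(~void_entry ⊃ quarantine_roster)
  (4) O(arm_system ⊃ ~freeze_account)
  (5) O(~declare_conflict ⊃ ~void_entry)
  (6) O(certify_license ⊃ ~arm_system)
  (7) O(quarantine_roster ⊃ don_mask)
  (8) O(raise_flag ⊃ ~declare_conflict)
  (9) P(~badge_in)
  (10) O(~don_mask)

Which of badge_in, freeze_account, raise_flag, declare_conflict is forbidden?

raise_flag

Premise 10 gives O(~don_mask).
Premise 7 is O(quarantine_roster ⊃ don_mask); contrapositively O(~don_mask ⊃ ~quarantine_roster). Since O(~don_mask) holds, K gives O(~quarantine_roster).
The contrapositive of premise 3 (O(~void_entry ⊃ quarantine_roster)) is O(~quarantine_roster ⊃ void_entry), and O(~quarantine_roster) is already established, so O(void_entry).
The contrapositive of premise 5 (O(~declare_conflict ⊃ ~void_entry)) is O(void_entry ⊃ declare_conflict), and O(void_entry) is already established, so O(declare_conflict).
Premise 8 is O(raise_flag ⊃ ~declare_conflict); contrapositively O(declare_conflict ⊃ ~raise_flag). Since O(declare_conflict) holds, K gives O(~raise_flag).
So O(~raise_flag) holds, i.e. raise_flag is forbidden. None of the other listed options is forbidden under the premises.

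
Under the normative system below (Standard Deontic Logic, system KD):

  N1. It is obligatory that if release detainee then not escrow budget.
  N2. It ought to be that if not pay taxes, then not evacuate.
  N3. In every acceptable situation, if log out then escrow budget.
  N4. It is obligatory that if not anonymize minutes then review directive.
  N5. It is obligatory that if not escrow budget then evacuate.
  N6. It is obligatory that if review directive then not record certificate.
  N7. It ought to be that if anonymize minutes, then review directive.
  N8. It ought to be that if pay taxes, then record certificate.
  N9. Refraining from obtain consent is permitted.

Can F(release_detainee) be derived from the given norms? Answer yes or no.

By case analysis on ¬anonymize_minutes: premise 4 gives O(¬anonymize_minutes → review_directive) and premise 7 gives O(anonymize_minutes → review_directive), so O(review_directive) either way.
With premise 6, O(review_directive → ¬record_certificate), the K-axiom yields O(¬record_certificate).
Premise 8 is O(pay_taxes → record_certificate); contrapositively O(¬record_certificate → ¬pay_taxes). Since O(¬record_certificate) holds, K gives O(¬pay_taxes).
From O(¬pay_taxes) and premise 2, O(¬pay_taxes → ¬evacuate), we obtain O(¬evacuate).
Premise 5, O(¬escrow_budget → evacuate), contraposes to O(¬evacuate → escrow_budget); with O(¬evacuate) we get O(escrow_budget).
Premise 1, O(release_detainee → ¬escrow_budget), contraposes to O(escrow_budget → ¬release_detainee); with O(escrow_budget) we get O(¬release_detainee).
Premises 3, 9 do not contribute to this derivation.
So O(¬release_detainee) holds, i.e. F(release_detainee). The claim follows.

Yes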